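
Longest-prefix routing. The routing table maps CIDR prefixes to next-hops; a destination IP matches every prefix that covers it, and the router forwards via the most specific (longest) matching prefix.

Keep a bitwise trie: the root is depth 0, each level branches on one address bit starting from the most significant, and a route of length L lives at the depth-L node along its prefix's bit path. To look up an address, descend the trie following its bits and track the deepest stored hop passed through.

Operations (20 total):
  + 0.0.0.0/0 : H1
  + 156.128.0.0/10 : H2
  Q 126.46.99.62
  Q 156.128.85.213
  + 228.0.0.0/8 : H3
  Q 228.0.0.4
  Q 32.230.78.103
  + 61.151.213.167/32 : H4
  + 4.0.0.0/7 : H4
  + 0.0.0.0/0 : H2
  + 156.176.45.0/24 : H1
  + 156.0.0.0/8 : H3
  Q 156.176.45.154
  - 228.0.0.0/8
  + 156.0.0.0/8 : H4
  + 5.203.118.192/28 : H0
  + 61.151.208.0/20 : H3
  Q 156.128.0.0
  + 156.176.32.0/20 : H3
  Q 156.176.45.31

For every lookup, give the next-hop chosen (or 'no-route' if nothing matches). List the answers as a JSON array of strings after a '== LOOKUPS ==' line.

Trace:
  add 0.0.0.0/0 -> H1 at depth 0
  add 156.128.0.0/10 -> H2 at depth 10
  ? 126.46.99.62  path d0:H1  best=H1
  ? 156.128.85.213  path d0:H1→d1:-→d2:-→d3:-→d4:-→d5:-→d6:-→d7:-→d8:-→d9:-→d10:H2  best=H2
  add 228.0.0.0/8 -> H3 at depth 8
  ? 228.0.0.4  path d0:H1→d1:-→d2:-→d3:-→d4:-→d5:-→d6:-→d7:-→d8:H3  best=H3
  ? 32.230.78.103  path d0:H1  best=H1
  add 61.151.213.167/32 -> H4 at depth 32
  add 4.0.0.0/7 -> H4 at depth 7
  add 0.0.0.0/0 -> H2 at depth 0
  add 156.176.45.0/24 -> H1 at depth 24
  add 156.0.0.0/8 -> H3 at depth 8
  ? 156.176.45.154  path d0:H2→d1:-→d2:-→d3:-→d4:-→d5:-→d6:-→d7:-→d8:H3→d9:-→d10:H2→d11:-→d12:-→d13:-→d14:-→d15:-→d16:-→d17:-→d18:-→d19:-→d20:-→d21:-→d22:-→d23:-→d24:H1  best=H1
  - 228.0.0.0/8 clear@8
  add 156.0.0.0/8 -> H4 at depth 8
  add 5.203.118.192/28 -> H0 at depth 28
  add 61.151.208.0/20 -> H3 at depth 20
  ? 156.128.0.0  path d0:H2→d1:-→d2:-→d3:-→d4:-→d5:-→d6:-→d7:-→d8:H4→d9:-→d10:H2  best=H2
  add 156.176.32.0/20 -> H3 at depth 20
  ? 156.176.45.31  path d0:H2→d1:-→d2:-→d3:-→d4:-→d5:-→d6:-→d7:-→d8:H4→d9:-→d10:H2→d11:-→d12:-→d13:-→d14:-→d15:-→d16:-→d17:-→d18:-→d19:-→d20:H3→d21:-→d22:-→d23:-→d24:H1  best=H1

== LOOKUPS ==
["H1","H2","H3","H1","H1","H2","H1"]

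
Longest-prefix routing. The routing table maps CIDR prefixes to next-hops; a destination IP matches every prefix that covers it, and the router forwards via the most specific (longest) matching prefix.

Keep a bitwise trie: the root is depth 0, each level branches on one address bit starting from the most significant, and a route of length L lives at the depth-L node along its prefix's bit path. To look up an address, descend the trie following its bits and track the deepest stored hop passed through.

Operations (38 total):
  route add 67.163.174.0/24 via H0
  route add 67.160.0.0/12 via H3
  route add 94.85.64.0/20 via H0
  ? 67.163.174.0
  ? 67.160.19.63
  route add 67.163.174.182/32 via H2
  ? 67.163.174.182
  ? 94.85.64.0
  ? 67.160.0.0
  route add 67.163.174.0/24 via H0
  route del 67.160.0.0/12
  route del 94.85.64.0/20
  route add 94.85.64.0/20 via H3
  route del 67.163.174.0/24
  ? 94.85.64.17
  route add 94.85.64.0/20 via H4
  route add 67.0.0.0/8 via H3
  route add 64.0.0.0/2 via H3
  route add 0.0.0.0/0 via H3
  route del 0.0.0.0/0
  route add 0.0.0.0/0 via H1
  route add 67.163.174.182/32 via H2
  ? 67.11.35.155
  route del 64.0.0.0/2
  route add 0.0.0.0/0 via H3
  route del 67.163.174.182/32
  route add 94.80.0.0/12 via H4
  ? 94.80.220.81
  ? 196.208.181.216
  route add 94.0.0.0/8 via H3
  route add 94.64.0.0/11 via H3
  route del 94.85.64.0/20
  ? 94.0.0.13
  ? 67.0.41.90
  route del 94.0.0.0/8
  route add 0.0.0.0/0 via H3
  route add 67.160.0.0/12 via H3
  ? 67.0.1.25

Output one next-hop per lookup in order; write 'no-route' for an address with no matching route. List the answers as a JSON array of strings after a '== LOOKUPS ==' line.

Apply in order:
  + 67.163.174.0/24 (H0) depth=24
  + 67.160.0.0/12 (H3) depth=12
  + 94.85.64.0/20 (H0) depth=20
  Q 67.163.174.0: descend 010000111010001110101110 ; hops seen [H3,H0] ; pick H0
  Q 67.160.19.63: descend 01000011101000 ; hops seen [H3] ; pick H3
  + 67.163.174.182/32 (H2) depth=32
  Q 67.163.174.182: descend 01000011101000111010111010110110 ; hops seen [H3,H0,H2] ; pick H2
  Q 94.85.64.0: descend 01011110010101010100 ; hops seen [H0] ; pick H0
  Q 67.160.0.0: descend 01000011101000 ; hops seen [H3] ; pick H3
  + 67.163.174.0/24 (H0) depth=24
  del 67.160.0.0/12 (clear depth 12)
  del 94.85.64.0/20 (clear depth 20)
  + 94.85.64.0/20 (H3) depth=20
  del 67.163.174.0/24 (clear depth 24)
  Q 94.85.64.17: descend 01011110010101010100 ; hops seen [H3] ; pick H3
  + 94.85.64.0/20 (H4) depth=20
  + 67.0.0.0/8 (H3) depth=8
  + 64.0.0.0/2 (H3) depth=2
  + 0.0.0.0/0 (H3) depth=0
  del 0.0.0.0/0 (clear depth 0)
  + 0.0.0.0/0 (H1) depth=0
  + 67.163.174.182/32 (H2) depth=32
  Q 67.11.35.155: descend 01000011 ; hops seen [H1,H3,H3] ; pick H3
  del 64.0.0.0/2 (clear depth 2)
  + 0.0.0.0/0 (H3) depth=0
  del 67.163.174.182/32 (clear depth 32)
  + 94.80.0.0/12 (H4) depth=12
  Q 94.80.220.81: descend 0101111001010 ; hops seen [H3,H4] ; pick H4
  Q 196.208.181.216: descend ε ; hops seen [H3] ; pick H3
  + 94.0.0.0/8 (H3) depth=8
  + 94.64.0.0/11 (H3) depth=11
  del 94.85.64.0/20 (clear depth 20)
  Q 94.0.0.13: descend 010111100 ; hops seen [H3,H3] ; pick H3
  Q 67.0.41.90: descend 01000011 ; hops seen [H3,H3] ; pick H3
  del 94.0.0.0/8 (clear depth 8)
  + 0.0.0.0/0 (H3) depth=0
  + 67.160.0.0/12 (H3) depth=12
  Q 67.0.1.25: descend 01000011 ; hops seen [H3,H3] ; pick H3

== LOOKUPS ==
["H0","H3","H2","H0","H3","H3","H3","H4","H3","H3","H3","H3"]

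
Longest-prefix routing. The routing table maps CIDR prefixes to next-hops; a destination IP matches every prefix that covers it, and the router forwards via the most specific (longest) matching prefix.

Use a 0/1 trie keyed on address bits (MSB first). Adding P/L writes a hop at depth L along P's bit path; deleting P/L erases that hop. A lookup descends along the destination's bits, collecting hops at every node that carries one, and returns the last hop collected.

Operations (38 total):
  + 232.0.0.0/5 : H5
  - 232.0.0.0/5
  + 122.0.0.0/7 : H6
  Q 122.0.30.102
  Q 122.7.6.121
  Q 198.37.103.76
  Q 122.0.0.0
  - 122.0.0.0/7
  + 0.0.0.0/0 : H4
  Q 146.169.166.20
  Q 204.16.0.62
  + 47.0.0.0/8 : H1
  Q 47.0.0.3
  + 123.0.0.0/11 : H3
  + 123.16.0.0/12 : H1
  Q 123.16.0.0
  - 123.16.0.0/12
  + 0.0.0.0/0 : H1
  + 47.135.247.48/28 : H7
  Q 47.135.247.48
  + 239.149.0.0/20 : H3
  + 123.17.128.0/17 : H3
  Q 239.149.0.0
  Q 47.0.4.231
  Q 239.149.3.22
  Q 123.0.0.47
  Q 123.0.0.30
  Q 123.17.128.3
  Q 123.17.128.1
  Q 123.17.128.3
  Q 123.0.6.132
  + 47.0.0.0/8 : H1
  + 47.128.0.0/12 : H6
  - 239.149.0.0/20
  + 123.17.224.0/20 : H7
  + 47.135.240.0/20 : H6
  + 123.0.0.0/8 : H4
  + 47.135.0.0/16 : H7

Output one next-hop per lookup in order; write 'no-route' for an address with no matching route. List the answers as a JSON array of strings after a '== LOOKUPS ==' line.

Process each operation:
  add 232.0.0.0/5 -> H5 at depth 5
  - 232.0.0.0/5 clear@5
  add 122.0.0.0/7 -> H6 at depth 7
  Q 122.0.30.102: descend 0111101 ; hops seen [H6] ; pick H6
  Q 122.7.6.121: descend 0111101 ; hops seen [H6] ; pick H6
  Q 198.37.103.76: descend 11 ; hops seen [∅] ; pick no-route
  Q 122.0.0.0: descend 0111101 ; hops seen [H6] ; pick H6
  - 122.0.0.0/7 clear@7
  add 0.0.0.0/0 -> H4 at depth 0
  Q 146.169.166.20: descend 1 ; hops seen [H4] ; pick H4
  Q 204.16.0.62: descend 11 ; hops seen [H4] ; pick H4
  add 47.0.0.0/8 -> H1 at depth 8
  Q 47.0.0.3: descend 00101111 ; hops seen [H4,H1] ; pick H1
  add 123.0.0.0/11 -> H3 at depth 11
  add 123.16.0.0/12 -> H1 at depth 12
  Q 123.16.0.0: descend 011110110001 ; hops seen [H4,H3,H1] ; pick H1
  - 123.16.0.0/12 clear@12
  add 0.0.0.0/0 -> H1 at depth 0
  add 47.135.247.48/28 -> H7 at depth 28
  Q 47.135.247.48: descend 0010111110000111111101110011 ; hops seen [H1,H1,H7] ; pick H7
  add 239.149.0.0/20 -> H3 at depth 20
  add 123.17.128.0/17 -> H3 at depth 17
  Q 239.149.0.0: descend 11101111100101010000 ; hops seen [H1,H3] ; pick H3
  Q 47.0.4.231: descend 00101111 ; hops seen [H1,H1] ; pick H1
  Q 239.149.3.22: descend 11101111100101010000 ; hops seen [H1,H3] ; pick H3
  Q 123.0.0.47: descend 01111011000 ; hops seen [H1,H3] ; pick H3
  Q 123.0.0.30: descend 01111011000 ; hops seen [H1,H3] ; pick H3
  Q 123.17.128.3: descend 01111011000100011 ; hops seen [H1,H3,H3] ; pick H3
  Q 123.17.128.1: descend 01111011000100011 ; hops seen [H1,H3,H3] ; pick H3
  Q 123.17.128.3: descend 01111011000100011 ; hops seen [H1,H3,H3] ; pick H3
  Q 123.0.6.132: descend 01111011000 ; hops seen [H1,H3] ; pick H3
  add 47.0.0.0/8 -> H1 at depth 8
  add 47.128.0.0/12 -> H6 at depth 12
  - 239.149.0.0/20 clear@20
  add 123.17.224.0/20 -> H7 at depth 20
  add 47.135.240.0/20 -> H6 at depth 20
  add 123.0.0.0/8 -> H4 at depth 8
  add 47.135.0.0/16 -> H7 at depth 16

== LOOKUPS ==
["H6","H6","no-route","H6","H4","H4","H1","H1","H7","H3","H1","H3","H3","H3","H3","H3","H3","H3"]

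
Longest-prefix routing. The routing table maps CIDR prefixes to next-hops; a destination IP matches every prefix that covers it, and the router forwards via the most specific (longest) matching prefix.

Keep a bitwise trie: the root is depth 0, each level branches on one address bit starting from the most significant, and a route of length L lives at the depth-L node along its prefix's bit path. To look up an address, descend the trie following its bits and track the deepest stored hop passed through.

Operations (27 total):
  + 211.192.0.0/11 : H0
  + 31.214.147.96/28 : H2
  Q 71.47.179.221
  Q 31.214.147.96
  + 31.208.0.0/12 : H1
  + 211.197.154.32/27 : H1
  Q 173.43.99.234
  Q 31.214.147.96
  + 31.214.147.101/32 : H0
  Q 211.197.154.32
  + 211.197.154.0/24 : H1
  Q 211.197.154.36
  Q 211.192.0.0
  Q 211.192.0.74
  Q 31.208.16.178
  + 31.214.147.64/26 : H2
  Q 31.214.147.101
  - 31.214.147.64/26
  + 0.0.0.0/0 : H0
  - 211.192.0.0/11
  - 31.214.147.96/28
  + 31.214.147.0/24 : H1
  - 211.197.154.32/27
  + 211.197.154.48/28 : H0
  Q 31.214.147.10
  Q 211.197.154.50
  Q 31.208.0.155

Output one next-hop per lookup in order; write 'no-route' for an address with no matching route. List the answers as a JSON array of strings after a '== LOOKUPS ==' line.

Process each operation:
  add 211.192.0.0/11 -> H0 at depth 11
  add 31.214.147.96/28 -> H2 at depth 28
  Q 71.47.179.221: descend 0 ; hops seen [∅] ; pick no-route
  Q 31.214.147.96: descend 0001111111010110100100110110 ; hops seen [H2] ; pick H2
  add 31.208.0.0/12 -> H1 at depth 12
  add 211.197.154.32/27 -> H1 at depth 27
  Q 173.43.99.234: descend 1 ; hops seen [∅] ; pick no-route
  Q 31.214.147.96: descend 0001111111010110100100110110 ; hops seen [H1,H2] ; pick H2
  add 31.214.147.101/32 -> H0 at depth 32
  Q 211.197.154.32: descend 110100111100010110011010001 ; hops seen [H0,H1] ; pick H1
  add 211.197.154.0/24 -> H1 at depth 24
  Q 211.197.154.36: descend 110100111100010110011010001 ; hops seen [H0,H1,H1] ; pick H1
  Q 211.192.0.0: descend 1101001111000 ; hops seen [H0] ; pick H0
  Q 211.192.0.74: descend 1101001111000 ; hops seen [H0] ; pick H0
  Q 31.208.16.178: descend 0001111111010 ; hops seen [H1] ; pick H1
  add 31.214.147.64/26 -> H2 at depth 26
  Q 31.214.147.101: descend 00011111110101101001001101100101 ; hops seen [H1,H2,H2,H0] ; pick H0
  del 31.214.147.64/26 (clear depth 26)
  add 0.0.0.0/0 -> H0 at depth 0
  del 211.192.0.0/11 (clear depth 11)
  del 31.214.147.96/28 (clear depth 28)
  add 31.214.147.0/24 -> H1 at depth 24
  del 211.197.154.32/27 (clear depth 27)
  add 211.197.154.48/28 -> H0 at depth 28
  Q 31.214.147.10: descend 0001111111010110100100110 ; hops seen [H0,H1,H1] ; pick H1
  Q 211.197.154.50: descend 1101001111000101100110100011 ; hops seen [H0,H1,H0] ; pick H0
  Q 31.208.0.155: descend 0001111111010 ; hops seen [H0,H1] ; pick H1

== LOOKUPS ==
["no-route","H2","no-route","H2","H1","H1","H0","H0","H1","H0","H1","H0","H1"]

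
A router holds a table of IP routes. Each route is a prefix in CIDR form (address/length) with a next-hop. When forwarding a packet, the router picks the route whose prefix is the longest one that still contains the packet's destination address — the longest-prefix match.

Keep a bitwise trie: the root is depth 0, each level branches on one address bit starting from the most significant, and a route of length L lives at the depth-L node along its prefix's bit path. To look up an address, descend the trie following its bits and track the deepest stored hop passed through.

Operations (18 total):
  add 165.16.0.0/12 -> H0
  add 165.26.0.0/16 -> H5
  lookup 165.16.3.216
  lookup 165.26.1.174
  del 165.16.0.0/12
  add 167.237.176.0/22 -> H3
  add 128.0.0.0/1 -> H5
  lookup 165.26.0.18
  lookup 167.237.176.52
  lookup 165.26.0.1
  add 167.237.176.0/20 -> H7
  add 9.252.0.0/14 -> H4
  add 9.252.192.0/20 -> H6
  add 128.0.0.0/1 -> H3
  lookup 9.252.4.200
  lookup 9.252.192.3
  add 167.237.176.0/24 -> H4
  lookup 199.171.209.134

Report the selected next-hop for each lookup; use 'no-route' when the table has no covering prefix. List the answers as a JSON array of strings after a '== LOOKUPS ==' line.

Trace:
  add 165.16.0.0/12 -> H0 at depth 12
  add 165.26.0.0/16 -> H5 at depth 16
  Q 165.16.3.216: descend 101001010001 ; hops seen [H0] ; pick H0
  Q 165.26.1.174: descend 1010010100011010 ; hops seen [H0,H5] ; pick H5
  del 165.16.0.0/12 (clear depth 12)
  add 167.237.176.0/22 -> H3 at depth 22
  add 128.0.0.0/1 -> H5 at depth 1
  Q 165.26.0.18: descend 1010010100011010 ; hops seen [H5,H5] ; pick H5
  Q 167.237.176.52: descend 1010011111101101101100 ; hops seen [H5,H3] ; pick H3
  Q 165.26.0.1: descend 1010010100011010 ; hops seen [H5,H5] ; pick H5
  add 167.237.176.0/20 -> H7 at depth 20
  add 9.252.0.0/14 -> H4 at depth 14
  add 9.252.192.0/20 -> H6 at depth 20
  add 128.0.0.0/1 -> H3 at depth 1
  Q 9.252.4.200: descend 0000100111111100 ; hops seen [H4] ; pick H4
  Q 9.252.192.3: descend 00001001111111001100 ; hops seen [H4,H6] ; pick H6
  add 167.237.176.0/24 -> H4 at depth 24
  Q 199.171.209.134: descend 1 ; hops seen [H3] ; pick H3

== LOOKUPS ==
["H0","H5","H5","H3","H5","H4","H6","H3"]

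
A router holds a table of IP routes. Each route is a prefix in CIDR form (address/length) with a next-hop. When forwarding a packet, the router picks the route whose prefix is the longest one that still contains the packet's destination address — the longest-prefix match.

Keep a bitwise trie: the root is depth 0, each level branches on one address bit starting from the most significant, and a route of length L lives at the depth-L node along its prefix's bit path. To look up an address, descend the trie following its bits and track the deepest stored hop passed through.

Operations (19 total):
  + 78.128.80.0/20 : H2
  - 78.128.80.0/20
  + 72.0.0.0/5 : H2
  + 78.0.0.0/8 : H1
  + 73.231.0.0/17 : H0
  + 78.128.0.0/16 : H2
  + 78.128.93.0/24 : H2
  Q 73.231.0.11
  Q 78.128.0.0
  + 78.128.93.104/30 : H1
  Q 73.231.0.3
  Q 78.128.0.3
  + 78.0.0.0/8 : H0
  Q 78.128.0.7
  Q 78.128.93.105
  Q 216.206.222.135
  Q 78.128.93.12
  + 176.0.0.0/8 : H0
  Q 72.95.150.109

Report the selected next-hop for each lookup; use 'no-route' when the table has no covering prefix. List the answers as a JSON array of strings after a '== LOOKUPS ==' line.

Process each operation:
  add 78.128.80.0/20 -> H2 at depth 20
  del 78.128.80.0/20 (clear depth 20)
  add 72.0.0.0/5 -> H2 at depth 5
  add 78.0.0.0/8 -> H1 at depth 8
  add 73.231.0.0/17 -> H0 at depth 17
  add 78.128.0.0/16 -> H2 at depth 16
  add 78.128.93.0/24 -> H2 at depth 24
  Q 73.231.0.11: descend 01001001111001110 ; hops seen [H2,H0] ; pick H0
  Q 78.128.0.0: descend 01001110100000000 ; hops seen [H2,H1,H2] ; pick H2
  add 78.128.93.104/30 -> H1 at depth 30
  Q 73.231.0.3: descend 01001001111001110 ; hops seen [H2,H0] ; pick H0
  Q 78.128.0.3: descend 01001110100000000 ; hops seen [H2,H1,H2] ; pick H2
  add 78.0.0.0/8 -> H0 at depth 8
  Q 78.128.0.7: descend 01001110100000000 ; hops seen [H2,H0,H2] ; pick H2
  Q 78.128.93.105: descend 010011101000000001011101011010 ; hops seen [H2,H0,H2,H2,H1] ; pick H1
  Q 216.206.222.135: descend ε ; hops seen [∅] ; pick no-route
  Q 78.128.93.12: descend 0100111010000000010111010 ; hops seen [H2,H0,H2,H2] ; pick H2
  add 176.0.0.0/8 -> H0 at depth 8
  Q 72.95.150.109: descend 0100100 ; hops seen [H2] ; pick H2

== LOOKUPS ==
["H0","H2","H0","H2","H2","H1","no-route","H2","H2"]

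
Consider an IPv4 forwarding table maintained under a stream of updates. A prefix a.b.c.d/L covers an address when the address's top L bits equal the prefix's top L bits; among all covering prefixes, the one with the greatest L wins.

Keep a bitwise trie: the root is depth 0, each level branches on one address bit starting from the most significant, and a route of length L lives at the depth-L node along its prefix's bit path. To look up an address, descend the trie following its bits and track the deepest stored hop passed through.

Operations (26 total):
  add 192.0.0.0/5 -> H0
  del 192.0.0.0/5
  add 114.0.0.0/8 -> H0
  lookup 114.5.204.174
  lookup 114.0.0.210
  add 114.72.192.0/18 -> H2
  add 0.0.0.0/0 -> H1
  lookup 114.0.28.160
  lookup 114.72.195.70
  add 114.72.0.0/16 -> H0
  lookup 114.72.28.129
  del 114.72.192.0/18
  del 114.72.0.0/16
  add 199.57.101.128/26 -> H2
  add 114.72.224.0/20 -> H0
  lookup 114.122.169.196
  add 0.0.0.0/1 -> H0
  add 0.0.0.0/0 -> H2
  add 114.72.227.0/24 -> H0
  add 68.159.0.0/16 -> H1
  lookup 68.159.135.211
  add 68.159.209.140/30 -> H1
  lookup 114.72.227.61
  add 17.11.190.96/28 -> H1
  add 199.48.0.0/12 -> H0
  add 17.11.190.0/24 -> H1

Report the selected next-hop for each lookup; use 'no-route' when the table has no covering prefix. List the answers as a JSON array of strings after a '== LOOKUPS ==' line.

Trace:
  add 192.0.0.0/5 -> H0 at depth 5
  - 192.0.0.0/5 clear@5
  add 114.0.0.0/8 -> H0 at depth 8
  Q 114.5.204.174: descend 01110010 ; hops seen [H0] ; pick H0
  Q 114.0.0.210: descend 01110010 ; hops seen [H0] ; pick H0
  add 114.72.192.0/18 -> H2 at depth 18
  add 0.0.0.0/0 -> H1 at depth 0
  Q 114.0.28.160: descend 011100100 ; hops seen [H1,H0] ; pick H0
  Q 114.72.195.70: descend 011100100100100011 ; hops seen [H1,H0,H2] ; pick H2
  add 114.72.0.0/16 -> H0 at depth 16
  Q 114.72.28.129: descend 0111001001001000 ; hops seen [H1,H0,H0] ; pick H0
  - 114.72.192.0/18 clear@18
  - 114.72.0.0/16 clear@16
  add 199.57.101.128/26 -> H2 at depth 26
  add 114.72.224.0/20 -> H0 at depth 20
  Q 114.122.169.196: descend 0111001001 ; hops seen [H1,H0] ; pick H0
  add 0.0.0.0/1 -> H0 at depth 1
  add 0.0.0.0/0 -> H2 at depth 0
  add 114.72.227.0/24 -> H0 at depth 24
  add 68.159.0.0/16 -> H1 at depth 16
  Q 68.159.135.211: descend 0100010010011111 ; hops seen [H2,H0,H1] ; pick H1
  add 68.159.209.140/30 -> H1 at depth 30
  Q 114.72.227.61: descend 011100100100100011100011 ; hops seen [H2,H0,H0,H0,H0] ; pick H0
  add 17.11.190.96/28 -> H1 at depth 28
  add 199.48.0.0/12 -> H0 at depth 12
  add 17.11.190.0/24 -> H1 at depth 24

== LOOKUPS ==
["H0","H0","H0","H2","H0","H0","H1","H0"]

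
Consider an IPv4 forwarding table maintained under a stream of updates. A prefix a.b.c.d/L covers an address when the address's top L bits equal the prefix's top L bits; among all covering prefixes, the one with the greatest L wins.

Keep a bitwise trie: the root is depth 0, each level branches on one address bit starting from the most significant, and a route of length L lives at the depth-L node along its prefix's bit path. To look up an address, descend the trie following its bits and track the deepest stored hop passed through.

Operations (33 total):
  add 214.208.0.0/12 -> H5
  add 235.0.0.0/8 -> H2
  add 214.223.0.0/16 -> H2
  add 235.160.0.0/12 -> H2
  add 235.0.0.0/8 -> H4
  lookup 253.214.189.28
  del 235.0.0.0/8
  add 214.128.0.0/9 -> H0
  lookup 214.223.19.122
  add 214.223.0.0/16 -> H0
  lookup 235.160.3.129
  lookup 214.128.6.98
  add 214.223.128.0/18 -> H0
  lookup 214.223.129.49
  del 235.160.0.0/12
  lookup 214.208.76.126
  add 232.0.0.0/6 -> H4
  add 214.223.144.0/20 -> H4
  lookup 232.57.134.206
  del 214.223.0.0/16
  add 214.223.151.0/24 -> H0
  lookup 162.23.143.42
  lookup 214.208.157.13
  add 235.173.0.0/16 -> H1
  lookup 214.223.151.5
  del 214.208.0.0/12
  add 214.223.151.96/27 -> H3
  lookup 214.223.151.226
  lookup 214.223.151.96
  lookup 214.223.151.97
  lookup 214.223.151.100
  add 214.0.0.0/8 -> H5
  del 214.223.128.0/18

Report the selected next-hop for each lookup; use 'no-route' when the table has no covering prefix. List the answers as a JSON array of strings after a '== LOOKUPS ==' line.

Trace:
  + 214.208.0.0/12 (H5) depth=12
  + 235.0.0.0/8 (H2) depth=8
  + 214.223.0.0/16 (H2) depth=16
  + 235.160.0.0/12 (H2) depth=12
  + 235.0.0.0/8 (H4) depth=8
  lookup 253.214.189.28: bits 111 walk d0:-→d1:-→d2:-→d3:- -> no-route
  del 235.0.0.0/8 (clear depth 8)
  + 214.128.0.0/9 (H0) depth=9
  lookup 214.223.19.122: bits 1101011011011111 walk d0:-→d1:-→d2:-→d3:-→d4:-→d5:-→d6:-→d7:-→d8:-→d9:H0→d10:-→d11:-→d12:H5→d13:-→d14:-→d15:-→d16:H2 -> H2
  + 214.223.0.0/16 (H0) depth=16
  lookup 235.160.3.129: bits 111010111010 walk d0:-→d1:-→d2:-→d3:-→d4:-→d5:-→d6:-→d7:-→d8:-→d9:-→d10:-→d11:-→d12:H2 -> H2
  lookup 214.128.6.98: bits 110101101 walk d0:-→d1:-→d2:-→d3:-→d4:-→d5:-→d6:-→d7:-→d8:-→d9:H0 -> H0
  + 214.223.128.0/18 (H0) depth=18
  lookup 214.223.129.49: bits 110101101101111110 walk d0:-→d1:-→d2:-→d3:-→d4:-→d5:-→d6:-→d7:-→d8:-→d9:H0→d10:-→d11:-→d12:H5→d13:-→d14:-→d15:-→d16:H0→d17:-→d18:H0 -> H0
  del 235.160.0.0/12 (clear depth 12)
  lookup 214.208.76.126: bits 110101101101 walk d0:-→d1:-→d2:-→d3:-→d4:-→d5:-→d6:-→d7:-→d8:-→d9:H0→d10:-→d11:-→d12:H5 -> H5
  + 232.0.0.0/6 (H4) depth=6
  + 214.223.144.0/20 (H4) depth=20
  lookup 232.57.134.206: bits 111010 walk d0:-→d1:-→d2:-→d3:-→d4:-→d5:-→d6:H4 -> H4
  del 214.223.0.0/16 (clear depth 16)
  + 214.223.151.0/24 (H0) depth=24
  lookup 162.23.143.42: bits 1 walk d0:-→d1:- -> no-route
  lookup 214.208.157.13: bits 110101101101 walk d0:-→d1:-→d2:-→d3:-→d4:-→d5:-→d6:-→d7:-→d8:-→d9:H0→d10:-→d11:-→d12:H5 -> H5
  + 235.173.0.0/16 (H1) depth=16
  lookup 214.223.151.5: bits 110101101101111110010111 walk d0:-→d1:-→d2:-→d3:-→d4:-→d5:-→d6:-→d7:-→d8:-→d9:H0→d10:-→d11:-→d12:H5→d13:-→d14:-→d15:-→d16:-→d17:-→d18:H0→d19:-→d20:H4→d21:-→d22:-→d23:-→d24:H0 -> H0
  del 214.208.0.0/12 (clear depth 12)
  + 214.223.151.96/27 (H3) depth=27
  lookup 214.223.151.226: bits 110101101101111110010111 walk d0:-→d1:-→d2:-→d3:-→d4:-→d5:-→d6:-→d7:-→d8:-→d9:H0→d10:-→d11:-→d12:-→d13:-→d14:-→d15:-→d16:-→d17:-→d18:H0→d19:-→d20:H4→d21:-→d22:-→d23:-→d24:H0 -> H0
  lookup 214.223.151.96: bits 110101101101111110010111011 walk d0:-→d1:-→d2:-→d3:-→d4:-→d5:-→d6:-→d7:-→d8:-→d9:H0→d10:-→d11:-→d12:-→d13:-→d14:-→d15:-→d16:-→d17:-→d18:H0→d19:-→d20:H4→d21:-→d22:-→d23:-→d24:H0→d25:-→d26:-→d27:H3 -> H3
  lookup 214.223.151.97: bits 110101101101111110010111011 walk d0:-→d1:-→d2:-→d3:-→d4:-→d5:-→d6:-→d7:-→d8:-→d9:H0→d10:-→d11:-→d12:-→d13:-→d14:-→d15:-→d16:-→d17:-→d18:H0→d19:-→d20:H4→d21:-→d22:-→d23:-→d24:H0→d25:-→d26:-→d27:H3 -> H3
  lookup 214.223.151.100: bits 110101101101111110010111011 walk d0:-→d1:-→d2:-→d3:-→d4:-→d5:-→d6:-→d7:-→d8:-→d9:H0→d10:-→d11:-→d12:-→d13:-→d14:-→d15:-→d16:-→d17:-→d18:H0→d19:-→d20:H4→d21:-→d22:-→d23:-→d24:H0→d25:-→d26:-→d27:H3 -> H3
  + 214.0.0.0/8 (H5) depth=8
  del 214.223.128.0/18 (clear depth 18)

== LOOKUPS ==
["no-route","H2","H2","H0","H0","H5","H4","no-route","H5","H0","H0","H3","H3","H3"]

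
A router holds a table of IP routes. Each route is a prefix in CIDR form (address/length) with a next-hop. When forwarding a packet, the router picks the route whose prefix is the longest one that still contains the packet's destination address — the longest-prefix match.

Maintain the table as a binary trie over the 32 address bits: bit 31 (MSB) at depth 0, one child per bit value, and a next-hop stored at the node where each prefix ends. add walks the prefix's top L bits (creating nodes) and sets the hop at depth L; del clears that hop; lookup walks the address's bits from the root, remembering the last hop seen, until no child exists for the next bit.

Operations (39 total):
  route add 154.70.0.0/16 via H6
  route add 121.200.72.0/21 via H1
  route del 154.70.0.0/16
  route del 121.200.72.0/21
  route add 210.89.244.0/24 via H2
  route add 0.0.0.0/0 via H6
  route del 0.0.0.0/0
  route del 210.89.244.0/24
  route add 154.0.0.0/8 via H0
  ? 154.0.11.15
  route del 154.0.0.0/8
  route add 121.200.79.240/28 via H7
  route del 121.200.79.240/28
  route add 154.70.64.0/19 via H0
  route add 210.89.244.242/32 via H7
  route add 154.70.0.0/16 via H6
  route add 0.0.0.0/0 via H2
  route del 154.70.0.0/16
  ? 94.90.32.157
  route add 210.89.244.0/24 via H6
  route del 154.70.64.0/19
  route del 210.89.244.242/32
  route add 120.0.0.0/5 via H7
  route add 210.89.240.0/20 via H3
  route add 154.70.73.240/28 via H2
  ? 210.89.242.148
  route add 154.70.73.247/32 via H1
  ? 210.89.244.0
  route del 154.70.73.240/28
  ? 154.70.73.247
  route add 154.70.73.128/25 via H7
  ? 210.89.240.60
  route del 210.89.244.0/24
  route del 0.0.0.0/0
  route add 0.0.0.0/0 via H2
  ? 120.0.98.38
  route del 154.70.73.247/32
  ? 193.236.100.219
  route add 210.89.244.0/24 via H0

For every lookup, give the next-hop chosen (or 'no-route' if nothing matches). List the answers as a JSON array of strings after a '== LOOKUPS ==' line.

Apply in order:
  add 154.70.0.0/16 -> H6 at depth 16
  add 121.200.72.0/21 -> H1 at depth 21
  - 154.70.0.0/16 clear@16
  - 121.200.72.0/21 clear@21
  add 210.89.244.0/24 -> H2 at depth 24
  add 0.0.0.0/0 -> H6 at depth 0
  - 0.0.0.0/0 clear@0
  - 210.89.244.0/24 clear@24
  add 154.0.0.0/8 -> H0 at depth 8
  ? 154.0.11.15  path d0:-→d1:-→d2:-→d3:-→d4:-→d5:-→d6:-→d7:-→d8:H0→d9:-  best=H0
  - 154.0.0.0/8 clear@8
  add 121.200.79.240/28 -> H7 at depth 28
  - 121.200.79.240/28 clear@28
  add 154.70.64.0/19 -> H0 at depth 19
  add 210.89.244.242/32 -> H7 at depth 32
  add 154.70.0.0/16 -> H6 at depth 16
  add 0.0.0.0/0 -> H2 at depth 0
  - 154.70.0.0/16 clear@16
  ? 94.90.32.157  path d0:H2→d1:-→d2:-  best=H2
  add 210.89.244.0/24 -> H6 at depth 24
  - 154.70.64.0/19 clear@19
  - 210.89.244.242/32 clear@32
  add 120.0.0.0/5 -> H7 at depth 5
  add 210.89.240.0/20 -> H3 at depth 20
  add 154.70.73.240/28 -> H2 at depth 28
  ? 210.89.242.148  path d0:H2→d1:-→d2:-→d3:-→d4:-→d5:-→d6:-→d7:-→d8:-→d9:-→d10:-→d11:-→d12:-→d13:-→d14:-→d15:-→d16:-→d17:-→d18:-→d19:-→d20:H3→d21:-  best=H3
  add 154.70.73.247/32 -> H1 at depth 32
  ? 210.89.244.0  path d0:H2→d1:-→d2:-→d3:-→d4:-→d5:-→d6:-→d7:-→d8:-→d9:-→d10:-→d11:-→d12:-→d13:-→d14:-→d15:-→d16:-→d17:-→d18:-→d19:-→d20:H3→d21:-→d22:-→d23:-→d24:H6  best=H6
  - 154.70.73.240/28 clear@28
  ? 154.70.73.247  path d0:H2→d1:-→d2:-→d3:-→d4:-→d5:-→d6:-→d7:-→d8:-→d9:-→d10:-→d11:-→d12:-→d13:-→d14:-→d15:-→d16:-→d17:-→d18:-→d19:-→d20:-→d21:-→d22:-→d23:-→d24:-→d25:-→d26:-→d27:-→d28:-→d29:-→d30:-→d31:-→d32:H1  best=H1
  add 154.70.73.128/25 -> H7 at depth 25
  ? 210.89.240.60  path d0:H2→d1:-→d2:-→d3:-→d4:-→d5:-→d6:-→d7:-→d8:-→d9:-→d10:-→d11:-→d12:-→d13:-→d14:-→d15:-→d16:-→d17:-→d18:-→d19:-→d20:H3→d21:-  best=H3
  - 210.89.244.0/24 clear@24
  - 0.0.0.0/0 clear@0
  add 0.0.0.0/0 -> H2 at depth 0
  ? 120.0.98.38  path d0:H2→d1:-→d2:-→d3:-→d4:-→d5:H7→d6:-→d7:-  best=H7
  - 154.70.73.247/32 clear@32
  ? 193.236.100.219  path d0:H2→d1:-→d2:-→d3:-  best=H2
  add 210.89.244.0/24 -> H0 at depth 24

== LOOKUPS ==
["H0","H2","H3","H6","H1","H3","H7","H2"]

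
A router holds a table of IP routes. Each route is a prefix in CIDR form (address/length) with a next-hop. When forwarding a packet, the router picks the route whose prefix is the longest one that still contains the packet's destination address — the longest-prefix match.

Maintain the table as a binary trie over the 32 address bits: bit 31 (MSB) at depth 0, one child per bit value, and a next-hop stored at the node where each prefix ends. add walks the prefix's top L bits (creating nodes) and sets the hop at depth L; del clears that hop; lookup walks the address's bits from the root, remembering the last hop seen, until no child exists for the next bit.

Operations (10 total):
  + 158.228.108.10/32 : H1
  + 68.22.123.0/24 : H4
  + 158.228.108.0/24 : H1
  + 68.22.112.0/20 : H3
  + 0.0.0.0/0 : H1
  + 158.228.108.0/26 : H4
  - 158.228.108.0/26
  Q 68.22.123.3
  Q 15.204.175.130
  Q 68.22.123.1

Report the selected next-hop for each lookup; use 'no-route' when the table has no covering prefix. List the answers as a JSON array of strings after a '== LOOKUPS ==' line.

Process each operation:
  + 158.228.108.10/32 (H1) depth=32
  + 68.22.123.0/24 (H4) depth=24
  + 158.228.108.0/24 (H1) depth=24
  + 68.22.112.0/20 (H3) depth=20
  + 0.0.0.0/0 (H1) depth=0
  + 158.228.108.0/26 (H4) depth=26
  - 158.228.108.0/26 clear@26
  lookup 68.22.123.3: bits 010001000001011001111011 walk d0:H1→d1:-→d2:-→d3:-→d4:-→d5:-→d6:-→d7:-→d8:-→d9:-→d10:-→d11:-→d12:-→d13:-→d14:-→d15:-→d16:-→d17:-→d18:-→d19:-→d20:H3→d21:-→d22:-→d23:-→d24:H4 -> H4
  lookup 15.204.175.130: bits 0 walk d0:H1→d1:- -> H1
  lookup 68.22.123.1: bits 010001000001011001111011 walk d0:H1→d1:-→d2:-→d3:-→d4:-→d5:-→d6:-→d7:-→d8:-→d9:-→d10:-→d11:-→d12:-→d13:-→d14:-→d15:-→d16:-→d17:-→d18:-→d19:-→d20:H3→d21:-→d22:-→d23:-→d24:H4 -> H4

== LOOKUPS ==
["H4","H1","H4"]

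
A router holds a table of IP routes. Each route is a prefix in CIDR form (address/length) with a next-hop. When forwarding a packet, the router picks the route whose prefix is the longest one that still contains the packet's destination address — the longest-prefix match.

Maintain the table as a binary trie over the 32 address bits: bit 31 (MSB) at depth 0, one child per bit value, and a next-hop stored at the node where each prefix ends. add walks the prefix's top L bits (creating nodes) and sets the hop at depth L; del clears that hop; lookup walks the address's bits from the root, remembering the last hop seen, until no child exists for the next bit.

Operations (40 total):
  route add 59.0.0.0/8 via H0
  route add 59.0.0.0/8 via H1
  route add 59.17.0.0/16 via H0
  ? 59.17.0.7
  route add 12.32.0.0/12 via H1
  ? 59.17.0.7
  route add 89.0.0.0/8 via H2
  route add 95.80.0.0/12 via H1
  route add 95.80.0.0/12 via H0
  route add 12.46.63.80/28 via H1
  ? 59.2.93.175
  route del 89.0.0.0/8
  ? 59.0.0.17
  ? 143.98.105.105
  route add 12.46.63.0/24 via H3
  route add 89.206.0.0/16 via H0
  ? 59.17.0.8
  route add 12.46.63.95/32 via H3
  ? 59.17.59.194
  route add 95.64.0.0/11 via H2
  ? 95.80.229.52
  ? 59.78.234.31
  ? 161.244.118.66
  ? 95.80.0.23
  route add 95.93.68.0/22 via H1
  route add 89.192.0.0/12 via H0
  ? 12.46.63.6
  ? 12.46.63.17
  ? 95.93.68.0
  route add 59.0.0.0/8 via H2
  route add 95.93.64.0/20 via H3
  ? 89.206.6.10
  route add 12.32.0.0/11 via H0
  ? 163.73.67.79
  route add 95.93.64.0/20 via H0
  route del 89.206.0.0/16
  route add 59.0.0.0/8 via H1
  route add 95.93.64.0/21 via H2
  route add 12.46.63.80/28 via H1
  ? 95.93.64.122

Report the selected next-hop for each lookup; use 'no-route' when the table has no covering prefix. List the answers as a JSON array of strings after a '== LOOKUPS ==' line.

Process each operation:
  add 59.0.0.0/8 -> H0 at depth 8
  add 59.0.0.0/8 -> H1 at depth 8
  add 59.17.0.0/16 -> H0 at depth 16
  lookup 59.17.0.7: bits 0011101100010001 walk d0:-→d1:-→d2:-→d3:-→d4:-→d5:-→d6:-→d7:-→d8:H1→d9:-→d10:-→d11:-→d12:-→d13:-→d14:-→d15:-→d16:H0 -> H0
  add 12.32.0.0/12 -> H1 at depth 12
  lookup 59.17.0.7: bits 0011101100010001 walk d0:-→d1:-→d2:-→d3:-→d4:-→d5:-→d6:-→d7:-→d8:H1→d9:-→d10:-→d11:-→d12:-→d13:-→d14:-→d15:-→d16:H0 -> H0
  add 89.0.0.0/8 -> H2 at depth 8
  add 95.80.0.0/12 -> H1 at depth 12
  add 95.80.0.0/12 -> H0 at depth 12
  add 12.46.63.80/28 -> H1 at depth 28
  lookup 59.2.93.175: bits 00111011000 walk d0:-→d1:-→d2:-→d3:-→d4:-→d5:-→d6:-→d7:-→d8:H1→d9:-→d10:-→d11:- -> H1
  del 89.0.0.0/8 (clear depth 8)
  lookup 59.0.0.17: bits 00111011000 walk d0:-→d1:-→d2:-→d3:-→d4:-→d5:-→d6:-→d7:-→d8:H1→d9:-→d10:-→d11:- -> H1
  lookup 143.98.105.105: bits ε walk d0:- -> no-route
  add 12.46.63.0/24 -> H3 at depth 24
  add 89.206.0.0/16 -> H0 at depth 16
  lookup 59.17.0.8: bits 0011101100010001 walk d0:-→d1:-→d2:-→d3:-→d4:-→d5:-→d6:-→d7:-→d8:H1→d9:-→d10:-→d11:-→d12:-→d13:-→d14:-→d15:-→d16:H0 -> H0
  add 12.46.63.95/32 -> H3 at depth 32
  lookup 59.17.59.194: bits 0011101100010001 walk d0:-→d1:-→d2:-→d3:-→d4:-→d5:-→d6:-→d7:-→d8:H1→d9:-→d10:-→d11:-→d12:-→d13:-→d14:-→d15:-→d16:H0 -> H0
  add 95.64.0.0/11 -> H2 at depth 11
  lookup 95.80.229.52: bits 010111110101 walk d0:-→d1:-→d2:-→d3:-→d4:-→d5:-→d6:-→d7:-→d8:-→d9:-→d10:-→d11:H2→d12:H0 -> H0
  lookup 59.78.234.31: bits 001110110 walk d0:-→d1:-→d2:-→d3:-→d4:-→d5:-→d6:-→d7:-→d8:H1→d9:- -> H1
  lookup 161.244.118.66: bits ε walk d0:- -> no-route
  lookup 95.80.0.23: bits 010111110101 walk d0:-→d1:-→d2:-→d3:-→d4:-→d5:-→d6:-→d7:-→d8:-→d9:-→d10:-→d11:H2→d12:H0 -> H0
  add 95.93.68.0/22 -> H1 at depth 22
  add 89.192.0.0/12 -> H0 at depth 12
  lookup 12.46.63.6: bits 0000110000101110001111110 walk d0:-→d1:-→d2:-→d3:-→d4:-→d5:-→d6:-→d7:-→d8:-→d9:-→d10:-→d11:-→d12:H1→d13:-→d14:-→d15:-→d16:-→d17:-→d18:-→d19:-→d20:-→d21:-→d22:-→d23:-→d24:H3→d25:- -> H3
  lookup 12.46.63.17: bits 0000110000101110001111110 walk d0:-→d1:-→d2:-→d3:-→d4:-→d5:-→d6:-→d7:-→d8:-→d9:-→d10:-→d11:-→d12:H1→d13:-→d14:-→d15:-→d16:-→d17:-→d18:-→d19:-→d20:-→d21:-→d22:-→d23:-→d24:H3→d25:- -> H3
  lookup 95.93.68.0: bits 0101111101011101010001 walk d0:-→d1:-→d2:-→d3:-→d4:-→d5:-→d6:-→d7:-→d8:-→d9:-→d10:-→d11:H2→d12:H0→d13:-→d14:-→d15:-→d16:-→d17:-→d18:-→d19:-→d20:-→d21:-→d22:H1 -> H1
  add 59.0.0.0/8 -> H2 at depth 8
  add 95.93.64.0/20 -> H3 at depth 20
  lookup 89.206.6.10: bits 0101100111001110 walk d0:-→d1:-→d2:-→d3:-→d4:-→d5:-→d6:-→d7:-→d8:-→d9:-→d10:-→d11:-→d12:H0→d13:-→d14:-→d15:-→d16:H0 -> H0
  add 12.32.0.0/11 -> H0 at depth 11
  lookup 163.73.67.79: bits ε walk d0:- -> no-route
  add 95.93.64.0/20 -> H0 at depth 20
  del 89.206.0.0/16 (clear depth 16)
  add 59.0.0.0/8 -> H1 at depth 8
  add 95.93.64.0/21 -> H2 at depth 21
  add 12.46.63.80/28 -> H1 at depth 28
  lookup 95.93.64.122: bits 010111110101110101000 walk d0:-→d1:-→d2:-→d3:-→d4:-→d5:-→d6:-→d7:-→d8:-→d9:-→d10:-→d11:H2→d12:H0→d13:-→d14:-→d15:-→d16:-→d17:-→d18:-→d19:-→d20:H0→d21:H2 -> H2

== LOOKUPS ==
["H0","H0","H1","H1","no-route","H0","H0","H0","H1","no-route","H0","H3","H3","H1","H0","no-route","H2"]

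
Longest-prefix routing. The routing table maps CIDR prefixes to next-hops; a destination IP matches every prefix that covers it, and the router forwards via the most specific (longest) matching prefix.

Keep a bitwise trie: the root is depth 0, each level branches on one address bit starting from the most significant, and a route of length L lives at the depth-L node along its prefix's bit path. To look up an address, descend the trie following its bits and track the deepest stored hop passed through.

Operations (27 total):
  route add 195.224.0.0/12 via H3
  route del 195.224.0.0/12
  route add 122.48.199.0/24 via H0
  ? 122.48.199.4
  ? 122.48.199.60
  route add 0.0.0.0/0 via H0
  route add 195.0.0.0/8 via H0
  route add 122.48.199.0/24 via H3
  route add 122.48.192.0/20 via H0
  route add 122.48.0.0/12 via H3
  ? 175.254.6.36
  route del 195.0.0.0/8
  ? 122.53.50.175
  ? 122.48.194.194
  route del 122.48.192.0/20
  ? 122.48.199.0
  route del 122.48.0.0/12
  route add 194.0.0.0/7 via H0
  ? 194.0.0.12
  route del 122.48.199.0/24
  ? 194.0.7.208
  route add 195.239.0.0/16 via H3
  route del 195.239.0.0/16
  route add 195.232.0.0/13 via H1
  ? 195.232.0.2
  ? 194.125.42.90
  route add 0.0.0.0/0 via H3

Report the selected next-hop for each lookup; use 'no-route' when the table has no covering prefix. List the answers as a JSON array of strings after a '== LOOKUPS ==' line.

Apply in order:
  + 195.224.0.0/12 (H3) depth=12
  del 195.224.0.0/12 (clear depth 12)
  + 122.48.199.0/24 (H0) depth=24
  Q 122.48.199.4: descend 011110100011000011000111 ; hops seen [H0] ; pick H0
  Q 122.48.199.60: descend 011110100011000011000111 ; hops seen [H0] ; pick H0
  + 0.0.0.0/0 (H0) depth=0
  + 195.0.0.0/8 (H0) depth=8
  + 122.48.199.0/24 (H3) depth=24
  + 122.48.192.0/20 (H0) depth=20
  + 122.48.0.0/12 (H3) depth=12
  Q 175.254.6.36: descend 1 ; hops seen [H0] ; pick H0
  del 195.0.0.0/8 (clear depth 8)
  Q 122.53.50.175: descend 0111101000110 ; hops seen [H0,H3] ; pick H3
  Q 122.48.194.194: descend 011110100011000011000 ; hops seen [H0,H3,H0] ; pick H0
  del 122.48.192.0/20 (clear depth 20)
  Q 122.48.199.0: descend 011110100011000011000111 ; hops seen [H0,H3,H3] ; pick H3
  del 122.48.0.0/12 (clear depth 12)
  + 194.0.0.0/7 (H0) depth=7
  Q 194.0.0.12: descend 1100001 ; hops seen [H0,H0] ; pick H0
  del 122.48.199.0/24 (clear depth 24)
  Q 194.0.7.208: descend 1100001 ; hops seen [H0,H0] ; pick H0
  + 195.239.0.0/16 (H3) depth=16
  del 195.239.0.0/16 (clear depth 16)
  + 195.232.0.0/13 (H1) depth=13
  Q 195.232.0.2: descend 1100001111101 ; hops seen [H0,H0,H1] ; pick H1
  Q 194.125.42.90: descend 1100001 ; hops seen [H0,H0] ; pick H0
  + 0.0.0.0/0 (H3) depth=0

== LOOKUPS ==
["H0","H0","H0","H3","H0","H3","H0","H0","H1","H0"]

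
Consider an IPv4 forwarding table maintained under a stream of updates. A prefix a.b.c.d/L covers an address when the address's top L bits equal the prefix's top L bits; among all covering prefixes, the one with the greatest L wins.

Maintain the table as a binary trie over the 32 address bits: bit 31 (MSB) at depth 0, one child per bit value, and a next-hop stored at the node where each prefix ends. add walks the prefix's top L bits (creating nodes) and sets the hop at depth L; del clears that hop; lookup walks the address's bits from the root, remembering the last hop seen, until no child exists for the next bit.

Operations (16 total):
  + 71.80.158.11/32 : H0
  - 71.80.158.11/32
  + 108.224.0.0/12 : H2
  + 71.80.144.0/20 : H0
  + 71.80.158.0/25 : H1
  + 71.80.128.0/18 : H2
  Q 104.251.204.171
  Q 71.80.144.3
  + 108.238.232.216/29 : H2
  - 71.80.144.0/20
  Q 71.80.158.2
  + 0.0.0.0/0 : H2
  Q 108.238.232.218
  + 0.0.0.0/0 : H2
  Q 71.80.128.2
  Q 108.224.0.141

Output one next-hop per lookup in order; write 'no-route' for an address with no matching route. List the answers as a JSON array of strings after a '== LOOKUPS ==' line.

Trace:
  + 71.80.158.11/32 (H0) depth=32
  del 71.80.158.11/32 (clear depth 32)
  + 108.224.0.0/12 (H2) depth=12
  + 71.80.144.0/20 (H0) depth=20
  + 71.80.158.0/25 (H1) depth=25
  + 71.80.128.0/18 (H2) depth=18
  Q 104.251.204.171: descend 01101 ; hops seen [∅] ; pick no-route
  Q 71.80.144.3: descend 01000111010100001001 ; hops seen [H2,H0] ; pick H0
  + 108.238.232.216/29 (H2) depth=29
  del 71.80.144.0/20 (clear depth 20)
  Q 71.80.158.2: descend 0100011101010000100111100000 ; hops seen [H2,H1] ; pick H1
  + 0.0.0.0/0 (H2) depth=0
  Q 108.238.232.218: descend 01101100111011101110100011011 ; hops seen [H2,H2,H2] ; pick H2
  + 0.0.0.0/0 (H2) depth=0
  Q 71.80.128.2: descend 0100011101010000100 ; hops seen [H2,H2] ; pick H2
  Q 108.224.0.141: descend 011011001110 ; hops seen [H2,H2] ; pick H2

== LOOKUPS ==
["no-route","H0","H1","H2","H2","H2"]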